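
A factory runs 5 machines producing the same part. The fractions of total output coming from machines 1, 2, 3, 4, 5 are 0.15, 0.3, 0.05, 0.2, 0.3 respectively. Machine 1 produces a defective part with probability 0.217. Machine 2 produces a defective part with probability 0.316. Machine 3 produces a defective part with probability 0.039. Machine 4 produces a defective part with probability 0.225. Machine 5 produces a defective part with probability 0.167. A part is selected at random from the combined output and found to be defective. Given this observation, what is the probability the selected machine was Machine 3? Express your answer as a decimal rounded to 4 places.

P(defective|M1) = 0.217; P(defective|M2) = 0.316; P(defective|M3) = 0.039; P(defective|M4) = 0.225; P(defective|M5) = 0.167.
Prior × likelihood for each source: 0.15·0.217=0.03255, 0.3·0.316=0.09480, 0.05·0.039=0.001950, 0.2·0.225=0.04500, 0.3·0.167=0.05010. Summing gives P(defective) = 0.22440.
P(Machine 3 | defective) = 0.001950 / 0.22440 = 0.0087.

Posterior probability ≈ 0.0087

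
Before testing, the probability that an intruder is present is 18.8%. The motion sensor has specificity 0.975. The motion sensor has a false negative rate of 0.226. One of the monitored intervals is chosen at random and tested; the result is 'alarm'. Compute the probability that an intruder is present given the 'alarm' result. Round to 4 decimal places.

Write H for 'an intruder is present'. Prior odds H:¬H = 0.188/0.812 = 0.23153. For the 'alarm' outcome, the likelihood ratio is 0.774/0.025 = 30.960.
Posterior odds = 0.23153 × 30.960 = 7.1681, so P(H|E) = 7.1681/(1+7.1681) = 0.8776.

P(H | E) ≈ 0.8776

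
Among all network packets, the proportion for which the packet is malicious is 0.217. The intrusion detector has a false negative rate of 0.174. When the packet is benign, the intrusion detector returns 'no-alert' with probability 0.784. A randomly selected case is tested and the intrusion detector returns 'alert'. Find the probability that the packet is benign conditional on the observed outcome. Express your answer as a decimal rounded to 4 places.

Write H for 'the packet is malicious'. Prior odds H:¬H = 0.217/0.783 = 0.27714. For the 'alert' outcome, the likelihood ratio is 0.826/0.216 = 3.8241.
Posterior odds = 0.27714 × 3.8241 = 1.0598, so P(H|E) = 1.0598/(1+1.0598) = 0.5145. Then P(¬H|E) = 1 − 0.5145 = 0.4855.

P(¬H | E) ≈ 0.4855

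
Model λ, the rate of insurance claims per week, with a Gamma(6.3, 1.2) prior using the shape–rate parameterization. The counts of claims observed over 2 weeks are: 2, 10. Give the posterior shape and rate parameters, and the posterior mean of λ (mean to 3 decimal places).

Total count ∑xᵢ = 12 over n = 2 weeks.
Gamma is conjugate to the Poisson likelihood: posterior is Gamma(shape = 6.3+12 = 18.3, rate = 1.2+2 = 3.2).
E[λ | data] = 18.3/3.2 = 5.719.

Posterior: Gamma(shape=18.3, rate=3.2); mean ≈ 5.719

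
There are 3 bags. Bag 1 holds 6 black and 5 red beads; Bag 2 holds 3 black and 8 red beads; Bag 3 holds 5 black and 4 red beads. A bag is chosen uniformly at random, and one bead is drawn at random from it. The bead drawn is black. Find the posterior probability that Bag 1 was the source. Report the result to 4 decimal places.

Posterior probability ≈ 0.3971

Tabulate prior·likelihood by source: [1] prior 0.333333, lik 0.5455, product 0.1818; [2] prior 0.333333, lik 0.2727, product 0.09091; [3] prior 0.333333, lik 0.5556, product 0.1852.
Normalizing constant = 0.45791; the posterior for Bag 1 is its product over the sum, 0.1818/0.45791 = 0.3971.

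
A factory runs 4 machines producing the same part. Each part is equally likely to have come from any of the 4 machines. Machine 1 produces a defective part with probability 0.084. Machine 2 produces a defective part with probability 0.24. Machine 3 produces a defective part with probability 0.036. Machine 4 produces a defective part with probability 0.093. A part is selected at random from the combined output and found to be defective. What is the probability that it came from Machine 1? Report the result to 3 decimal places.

Posterior probability ≈ 0.185

P(defective|M1) = 0.084; P(defective|M2) = 0.24; P(defective|M3) = 0.036; P(defective|M4) = 0.093.
Prior × likelihood for each source: 0.25·0.084=0.02100, 0.25·0.24=0.06000, 0.25·0.036=0.009000, 0.25·0.093=0.02325. Summing gives P(defective) = 0.11325.
P(Machine 1 | defective) = 0.02100 / 0.11325 = 0.185.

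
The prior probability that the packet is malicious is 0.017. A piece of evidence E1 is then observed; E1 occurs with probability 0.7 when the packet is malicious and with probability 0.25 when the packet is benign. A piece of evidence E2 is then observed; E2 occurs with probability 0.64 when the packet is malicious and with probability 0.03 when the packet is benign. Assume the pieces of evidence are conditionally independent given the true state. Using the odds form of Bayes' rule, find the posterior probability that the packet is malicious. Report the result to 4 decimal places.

Posterior probability ≈ 0.5081

Prior odds = 0.017/(1−0.017) = 0.017294. In log-odds, ln(0.017294) = -4.0574.
Add log likelihood ratios: ln(2.8000) + ln(21.333) = 4.0899.
Posterior log-odds = 0.032494, so posterior odds = exp(0.032494) = 1.0330. Converting, P(H|E) = 1.0330/2.0330 = 0.5081.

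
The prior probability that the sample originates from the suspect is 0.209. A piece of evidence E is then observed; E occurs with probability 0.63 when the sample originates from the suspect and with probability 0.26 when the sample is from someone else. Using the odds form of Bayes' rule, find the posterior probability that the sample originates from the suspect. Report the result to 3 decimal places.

Posterior probability ≈ 0.390

Prior odds = 0.209/(1−0.209) = 0.26422. In log-odds, ln(0.26422) = -1.3310.
Add log likelihood ratio: ln(2.4231) = 0.88504.
Posterior log-odds = -0.44593, so posterior odds = exp(-0.44593) = 0.64023. Converting, P(H|E) = 0.64023/1.6402 = 0.390.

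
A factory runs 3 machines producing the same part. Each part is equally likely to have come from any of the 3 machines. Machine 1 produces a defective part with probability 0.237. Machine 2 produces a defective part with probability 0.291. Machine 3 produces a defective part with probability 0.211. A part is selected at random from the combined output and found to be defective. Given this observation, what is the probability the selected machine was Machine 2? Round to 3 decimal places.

Posterior probability ≈ 0.394

P(defective|M1) = 0.237; P(defective|M2) = 0.291; P(defective|M3) = 0.211.
Prior × likelihood for each source: 0.333333·0.237=0.07900, 0.333333·0.291=0.09700, 0.333333·0.211=0.07033. Summing gives P(defective) = 0.24633.
P(Machine 2 | defective) = 0.09700 / 0.24633 = 0.394.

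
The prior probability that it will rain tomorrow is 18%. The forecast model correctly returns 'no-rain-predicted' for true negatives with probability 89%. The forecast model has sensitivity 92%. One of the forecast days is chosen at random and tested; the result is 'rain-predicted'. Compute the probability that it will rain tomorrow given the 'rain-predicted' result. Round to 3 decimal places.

P(H | E) ≈ 0.647

Write H for 'it will rain tomorrow'. Prior odds H:¬H = 0.18/0.82 = 0.21951. For the 'rain-predicted' outcome, the likelihood ratio is 0.92/0.11 = 8.3636.
Posterior odds = 0.21951 × 8.3636 = 1.8359, so P(H|E) = 1.8359/(1+1.8359) = 0.647.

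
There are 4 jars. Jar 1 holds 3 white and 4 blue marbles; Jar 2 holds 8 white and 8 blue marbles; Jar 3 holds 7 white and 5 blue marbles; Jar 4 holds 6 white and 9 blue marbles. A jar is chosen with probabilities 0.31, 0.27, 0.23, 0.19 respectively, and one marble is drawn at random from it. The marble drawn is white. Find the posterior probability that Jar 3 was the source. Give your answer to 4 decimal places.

Tabulate prior·likelihood by source: [1] prior 0.31, lik 0.4286, product 0.1329; [2] prior 0.27, lik 0.5, product 0.1350; [3] prior 0.23, lik 0.5833, product 0.1342; [4] prior 0.19, lik 0.4, product 0.07600.
Normalizing constant = 0.47802; the posterior for Jar 3 is its product over the sum, 0.1342/0.47802 = 0.2807.

Posterior probability ≈ 0.2807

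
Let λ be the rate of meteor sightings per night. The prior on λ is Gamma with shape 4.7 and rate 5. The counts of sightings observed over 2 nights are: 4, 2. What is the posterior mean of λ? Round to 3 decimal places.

Posterior mean ≈ 1.529

The Poisson likelihood adds the total count to the shape and the number of exposure periods to the rate. Here ∑xᵢ = 6 and n = 2, so shape 4.7→10.7 and rate 5→7.
Posterior mean = shape/rate = 10.7/7 = 1.529.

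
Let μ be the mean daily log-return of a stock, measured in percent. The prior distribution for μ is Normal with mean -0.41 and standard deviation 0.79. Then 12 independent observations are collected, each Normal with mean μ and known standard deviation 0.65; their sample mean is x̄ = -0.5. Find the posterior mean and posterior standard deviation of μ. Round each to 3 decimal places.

Posterior mean ≈ -0.495; posterior SD ≈ 0.183

Prior precision 1/τ₀² = 1/0.79² = 1.60231; data precision n/σ² = 12/0.65² = 28.4024.
Posterior precision = 1.60231 + 28.4024 = 30.0047, giving posterior SD = 1/√30.0047 = 0.183.
Posterior mean = (1.60231·-0.41 + 28.4024·-0.5) / 30.0047 = -0.495.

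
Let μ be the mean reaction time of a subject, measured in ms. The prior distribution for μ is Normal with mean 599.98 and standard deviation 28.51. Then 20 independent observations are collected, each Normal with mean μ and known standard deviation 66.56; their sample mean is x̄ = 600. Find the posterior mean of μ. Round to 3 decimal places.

Prior precision 1/τ₀² = 1/28.51² = 0.00123028; data precision n/σ² = 20/66.56² = 0.00451443.
Posterior precision = 0.00123028 + 0.00451443 = 0.00574472.
Posterior mean = (0.00123028·599.98 + 0.00451443·600) / 0.00574472 = 599.996.

Posterior mean ≈ 599.996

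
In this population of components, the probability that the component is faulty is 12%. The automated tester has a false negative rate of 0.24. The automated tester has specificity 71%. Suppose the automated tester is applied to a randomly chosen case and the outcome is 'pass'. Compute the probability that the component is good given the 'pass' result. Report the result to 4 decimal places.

P(¬H | E) ≈ 0.9559

Write H for 'the component is faulty'. Prior odds H:¬H = 0.12/0.88 = 0.13636. For the 'pass' outcome, the likelihood ratio is 0.24/0.71 = 0.33803.
Posterior odds = 0.13636 × 0.33803 = 0.046095, so P(H|E) = 0.046095/(1+0.046095) = 0.0441. Then P(¬H|E) = 1 − 0.0441 = 0.9559.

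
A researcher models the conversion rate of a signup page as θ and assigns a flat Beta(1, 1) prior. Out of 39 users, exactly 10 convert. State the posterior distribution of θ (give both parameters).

The binomial likelihood is conjugate to the Beta prior: with 10 successes and 29 failures, the posterior is Beta(1+10, 1+29) = Beta(11, 30).

Posterior: Beta(11, 30)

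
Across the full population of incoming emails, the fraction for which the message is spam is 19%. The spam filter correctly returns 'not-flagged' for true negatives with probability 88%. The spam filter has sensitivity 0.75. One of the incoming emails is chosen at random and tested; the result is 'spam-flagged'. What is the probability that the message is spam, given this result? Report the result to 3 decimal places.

Let H be the event that the message is spam. P(H) = 0.19, so P(¬H) = 0.81. With E the 'spam-flagged' result, P(E|H) = 0.75 and P(E|¬H) = 0.12.
P(E) = 0.75·0.19 + 0.12·0.81 = 0.14250 + 0.097200 = 0.23970.
By Bayes' theorem, P(H|E) = 0.14250 / 0.23970 = 0.594.

P(H | E) ≈ 0.594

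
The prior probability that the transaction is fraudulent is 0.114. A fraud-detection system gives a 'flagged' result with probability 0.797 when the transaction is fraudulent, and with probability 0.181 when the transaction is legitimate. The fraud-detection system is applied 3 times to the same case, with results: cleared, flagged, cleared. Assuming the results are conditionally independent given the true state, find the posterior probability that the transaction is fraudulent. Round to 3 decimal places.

Posterior P(H) ≈ 0.034

With H the event that the transaction is fraudulent, the joint likelihood of the observed sequence is P(data|H) = 0.203·0.797·0.203 = 0.032844 and P(data|¬H) = 0.819·0.181·0.819 = 0.12141.
Bayes: P(H|data) = 0.114·0.032844 / (0.114·0.032844 + 0.886·0.12141) = 0.0037442/0.11131 = 0.0336.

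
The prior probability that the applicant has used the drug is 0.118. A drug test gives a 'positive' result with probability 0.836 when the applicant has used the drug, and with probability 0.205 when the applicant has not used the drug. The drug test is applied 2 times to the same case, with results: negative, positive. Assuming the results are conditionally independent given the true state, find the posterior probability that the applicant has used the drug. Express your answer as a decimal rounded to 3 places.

Posterior P(H) ≈ 0.101

With H the event that the applicant has used the drug, the joint likelihood of the observed sequence is P(data|H) = 0.164·0.836 = 0.13710 and P(data|¬H) = 0.795·0.205 = 0.16298.
Bayes: P(H|data) = 0.118·0.13710 / (0.118·0.13710 + 0.882·0.16298) = 0.016178/0.15992 = 0.1012.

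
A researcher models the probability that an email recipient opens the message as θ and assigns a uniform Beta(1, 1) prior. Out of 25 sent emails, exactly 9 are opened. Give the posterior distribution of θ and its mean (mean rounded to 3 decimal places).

The binomial likelihood is conjugate to the Beta prior: with 9 successes and 16 failures, the posterior is Beta(1+9, 1+16) = Beta(10, 17).
Posterior mean = α/(α+β) = 10/27 = 0.370.

Posterior: Beta(10, 17); mean ≈ 0.370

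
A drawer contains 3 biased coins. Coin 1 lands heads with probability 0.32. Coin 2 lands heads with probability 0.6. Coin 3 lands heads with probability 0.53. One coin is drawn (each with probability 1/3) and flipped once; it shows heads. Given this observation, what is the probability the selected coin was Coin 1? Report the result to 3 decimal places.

Posterior probability ≈ 0.221

Tabulate prior·likelihood by source: [1] prior 0.333333, lik 0.32, product 0.1067; [2] prior 0.333333, lik 0.6, product 0.2000; [3] prior 0.333333, lik 0.53, product 0.1767.
Normalizing constant = 0.48333; the posterior for Coin 1 is its product over the sum, 0.1067/0.48333 = 0.221.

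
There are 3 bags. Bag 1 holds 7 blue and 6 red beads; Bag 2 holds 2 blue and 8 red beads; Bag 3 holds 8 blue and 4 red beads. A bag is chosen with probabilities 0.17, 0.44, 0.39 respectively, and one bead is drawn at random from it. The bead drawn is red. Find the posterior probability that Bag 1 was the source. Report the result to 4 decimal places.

Posterior probability ≈ 0.1400

Tabulate prior·likelihood by source: [1] prior 0.17, lik 0.4615, product 0.07846; [2] prior 0.44, lik 0.8, product 0.3520; [3] prior 0.39, lik 0.3333, product 0.1300.
Normalizing constant = 0.56046; the posterior for Bag 1 is its product over the sum, 0.07846/0.56046 = 0.1400.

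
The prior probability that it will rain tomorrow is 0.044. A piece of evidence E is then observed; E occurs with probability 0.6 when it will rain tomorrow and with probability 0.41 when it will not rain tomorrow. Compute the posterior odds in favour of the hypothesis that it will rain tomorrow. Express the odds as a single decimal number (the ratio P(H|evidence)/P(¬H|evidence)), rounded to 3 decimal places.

Posterior odds ≈ 0.067

Prior odds = 0.044/(1−0.044) = 0.046025.
Likelihood ratio for E = 0.6/0.41 = 1.4634.
Posterior odds = prior odds × LR = 0.067354.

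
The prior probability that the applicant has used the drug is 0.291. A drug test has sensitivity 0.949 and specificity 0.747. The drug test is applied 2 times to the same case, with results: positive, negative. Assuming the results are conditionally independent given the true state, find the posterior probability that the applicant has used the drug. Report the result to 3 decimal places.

With H the event that the applicant has used the drug, the joint likelihood of the observed sequence is P(data|H) = 0.949·0.051 = 0.048399 and P(data|¬H) = 0.253·0.747 = 0.18899.
Bayes: P(H|data) = 0.291·0.048399 / (0.291·0.048399 + 0.709·0.18899) = 0.014084/0.14808 = 0.0951.

Posterior P(H) ≈ 0.095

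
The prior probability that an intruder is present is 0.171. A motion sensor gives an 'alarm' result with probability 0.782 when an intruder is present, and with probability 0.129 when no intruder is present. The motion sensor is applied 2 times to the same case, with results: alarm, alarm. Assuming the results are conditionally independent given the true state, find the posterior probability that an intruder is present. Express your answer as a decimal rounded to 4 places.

Let H be the event that an intruder is present; start with P(H) = 0.171. P('alarm'|H) = 0.782, P('alarm'|¬H) = 0.129.
Update on result 1 ('alarm'): P(H) ← 0.782·0.1710 / (0.782·0.1710 + 0.129·0.8290) = 0.13372/0.24066 = 0.5556.
Update on result 2 ('alarm'): P(H) ← 0.782·0.5556 / (0.782·0.5556 + 0.129·0.4444) = 0.43451/0.49183 = 0.8835.

Posterior P(H) ≈ 0.8835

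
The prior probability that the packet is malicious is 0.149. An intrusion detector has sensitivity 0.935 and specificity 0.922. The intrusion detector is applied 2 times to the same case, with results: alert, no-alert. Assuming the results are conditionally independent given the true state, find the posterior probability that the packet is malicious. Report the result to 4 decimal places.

Posterior P(H) ≈ 0.1289

Let H be the event that the packet is malicious; start with P(H) = 0.149. P('alert'|H) = 0.935, P('alert'|¬H) = 0.078.
Update on result 1 ('alert'): P(H) ← 0.935·0.1490 / (0.935·0.1490 + 0.078·0.8510) = 0.13931/0.20569 = 0.6773.
Update on result 2 ('no-alert'): P(H) ← 0.065·0.6773 / (0.065·0.6773 + 0.922·0.3227) = 0.044024/0.34156 = 0.1289.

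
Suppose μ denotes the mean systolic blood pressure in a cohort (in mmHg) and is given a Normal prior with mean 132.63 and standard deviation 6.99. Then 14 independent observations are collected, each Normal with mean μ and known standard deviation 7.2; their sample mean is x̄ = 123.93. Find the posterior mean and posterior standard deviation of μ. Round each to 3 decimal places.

With known σ, the Normal prior is conjugate. Weight on the data is w = (n/σ²)/(n/σ² + 1/τ₀²) = 0.270062/(0.270062+0.0204666) = 0.92955.
Posterior mean = w·x̄ + (1−w)·μ₀ = 0.92955·123.93 + 0.070446·132.63 = 124.543. Posterior variance = 1/(0.270062+0.0204666) = 3.44201, so SD = 1.855.

Posterior mean ≈ 124.543; posterior SD ≈ 1.855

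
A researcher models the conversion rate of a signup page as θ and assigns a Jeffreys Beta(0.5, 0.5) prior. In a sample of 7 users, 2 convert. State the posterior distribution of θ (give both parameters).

Posterior: Beta(2.5, 5.5)

Observing 2 successes and 5 failures updates Beta(0.5, 0.5) by adding the success and failure counts to the two shape parameters: α = 0.5+2 = 2.5, β = 0.5+5 = 5.5.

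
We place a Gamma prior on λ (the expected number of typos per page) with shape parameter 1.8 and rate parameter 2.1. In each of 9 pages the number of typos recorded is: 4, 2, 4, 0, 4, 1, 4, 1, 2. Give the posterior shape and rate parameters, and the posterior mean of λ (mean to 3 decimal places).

Total count ∑xᵢ = 22 over n = 9 pages.
Gamma is conjugate to the Poisson likelihood: posterior is Gamma(shape = 1.8+22 = 23.8, rate = 2.1+9 = 11.1).
Posterior mean = shape/rate = 23.8/11.1 = 2.144.

Posterior: Gamma(shape=23.8, rate=11.1); mean ≈ 2.144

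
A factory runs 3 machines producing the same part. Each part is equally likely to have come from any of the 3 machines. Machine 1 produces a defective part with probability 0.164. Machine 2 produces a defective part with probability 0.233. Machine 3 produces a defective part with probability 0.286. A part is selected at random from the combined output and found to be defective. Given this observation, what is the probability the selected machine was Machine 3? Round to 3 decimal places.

Posterior probability ≈ 0.419

P(defective|M1) = 0.164; P(defective|M2) = 0.233; P(defective|M3) = 0.286.
Prior × likelihood for each source: 0.333333·0.164=0.05467, 0.333333·0.233=0.07767, 0.333333·0.286=0.09533. Summing gives P(defective) = 0.22767.
P(Machine 3 | defective) = 0.09533 / 0.22767 = 0.419.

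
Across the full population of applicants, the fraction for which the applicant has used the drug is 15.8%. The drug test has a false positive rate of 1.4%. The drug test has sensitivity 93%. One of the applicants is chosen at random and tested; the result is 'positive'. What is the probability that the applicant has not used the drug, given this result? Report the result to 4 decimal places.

Let H be the event that the applicant has used the drug. P(H) = 0.158, so P(¬H) = 0.842. With E the 'positive' result, P(E|H) = 0.93 and P(E|¬H) = 0.014.
P(E) = 0.93·0.158 + 0.014·0.842 = 0.14694 + 0.011788 = 0.15873.
By Bayes' theorem, P(H|E) = 0.14694 / 0.15873 = 0.9257. Hence P(¬H|E) = 1 − 0.9257 = 0.0743.

P(¬H | E) ≈ 0.0743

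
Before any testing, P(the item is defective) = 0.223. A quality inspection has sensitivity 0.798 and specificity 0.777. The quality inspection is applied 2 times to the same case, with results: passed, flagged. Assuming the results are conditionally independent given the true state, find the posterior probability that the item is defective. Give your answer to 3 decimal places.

With H the event that the item is defective, the joint likelihood of the observed sequence is P(data|H) = 0.202·0.798 = 0.16120 and P(data|¬H) = 0.777·0.223 = 0.17327.
Bayes: P(H|data) = 0.223·0.16120 / (0.223·0.16120 + 0.777·0.17327) = 0.035947/0.17058 = 0.2107.

Posterior P(H) ≈ 0.211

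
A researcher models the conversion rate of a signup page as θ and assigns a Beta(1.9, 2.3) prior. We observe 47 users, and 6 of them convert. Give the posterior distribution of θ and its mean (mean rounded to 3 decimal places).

Posterior: Beta(7.9, 43.3); mean ≈ 0.154

Observing 6 successes and 41 failures updates Beta(1.9, 2.3) by adding the success and failure counts to the two shape parameters: α = 1.9+6 = 7.9, β = 2.3+41 = 43.3.
E[θ | data] = 7.9/(7.9+43.3) = 0.154.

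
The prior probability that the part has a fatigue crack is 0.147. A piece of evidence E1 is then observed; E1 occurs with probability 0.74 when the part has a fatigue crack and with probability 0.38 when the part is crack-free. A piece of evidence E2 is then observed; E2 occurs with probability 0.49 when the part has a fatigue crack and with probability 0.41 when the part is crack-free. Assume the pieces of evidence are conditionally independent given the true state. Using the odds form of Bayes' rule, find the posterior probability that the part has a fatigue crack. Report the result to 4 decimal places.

Posterior probability ≈ 0.2863

Prior odds = 0.147/(1−0.147) = 0.17233. In log-odds, ln(0.17233) = -1.7583.
Add log likelihood ratios: ln(1.9474) + ln(1.1951) = 0.84473.
Posterior log-odds = -0.91360, so posterior odds = exp(-0.91360) = 0.40108. Converting, P(H|E) = 0.40108/1.4011 = 0.2863.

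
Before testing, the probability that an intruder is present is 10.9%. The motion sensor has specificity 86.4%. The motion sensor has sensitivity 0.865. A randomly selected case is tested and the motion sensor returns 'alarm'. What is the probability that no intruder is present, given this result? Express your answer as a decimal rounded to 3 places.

P(¬H | E) ≈ 0.562

Let H be the event that an intruder is present. P(H) = 0.109, so P(¬H) = 0.891. With E the 'alarm' result, P(E|H) = 0.865 and P(E|¬H) = 0.136.
P(E) = 0.865·0.109 + 0.136·0.891 = 0.094285 + 0.12118 = 0.21546.
By Bayes' theorem, P(H|E) = 0.094285 / 0.21546 = 0.438. Hence P(¬H|E) = 1 − 0.438 = 0.562.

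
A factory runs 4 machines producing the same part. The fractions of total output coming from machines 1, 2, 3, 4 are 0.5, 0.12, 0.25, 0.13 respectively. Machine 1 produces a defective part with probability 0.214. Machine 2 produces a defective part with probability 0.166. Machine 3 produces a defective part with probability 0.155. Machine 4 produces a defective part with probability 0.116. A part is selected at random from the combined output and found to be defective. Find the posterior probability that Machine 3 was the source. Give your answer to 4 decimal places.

Posterior probability ≈ 0.2144

Tabulate prior·likelihood by source: [1] prior 0.5, lik 0.214, product 0.1070; [2] prior 0.12, lik 0.166, product 0.01992; [3] prior 0.25, lik 0.155, product 0.03875; [4] prior 0.13, lik 0.116, product 0.01508.
Normalizing constant = 0.18075; the posterior for Machine 3 is its product over the sum, 0.03875/0.18075 = 0.2144.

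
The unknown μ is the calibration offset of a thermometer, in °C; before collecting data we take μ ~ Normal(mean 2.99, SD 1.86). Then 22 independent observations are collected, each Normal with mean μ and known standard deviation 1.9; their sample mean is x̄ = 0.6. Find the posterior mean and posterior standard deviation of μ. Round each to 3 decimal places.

With known σ, the Normal prior is conjugate. Weight on the data is w = (n/σ²)/(n/σ² + 1/τ₀²) = 6.09418/(6.09418+0.289051) = 0.95472.
Posterior mean = w·x̄ + (1−w)·μ₀ = 0.95472·0.6 + 0.045283·2.99 = 0.708. Posterior variance = 1/(6.09418+0.289051) = 0.156660, so SD = 0.396.

Posterior mean ≈ 0.708; posterior SD ≈ 0.396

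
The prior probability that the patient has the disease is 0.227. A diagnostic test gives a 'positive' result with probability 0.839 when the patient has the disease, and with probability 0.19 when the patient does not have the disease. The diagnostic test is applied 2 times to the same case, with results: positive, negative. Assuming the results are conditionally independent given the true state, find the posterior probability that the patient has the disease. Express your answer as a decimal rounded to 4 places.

Posterior P(H) ≈ 0.2049

With H the event that the patient has the disease, the joint likelihood of the observed sequence is P(data|H) = 0.839·0.161 = 0.13508 and P(data|¬H) = 0.19·0.81 = 0.15390.
Bayes: P(H|data) = 0.227·0.13508 / (0.227·0.13508 + 0.773·0.15390) = 0.030663/0.14963 = 0.2049.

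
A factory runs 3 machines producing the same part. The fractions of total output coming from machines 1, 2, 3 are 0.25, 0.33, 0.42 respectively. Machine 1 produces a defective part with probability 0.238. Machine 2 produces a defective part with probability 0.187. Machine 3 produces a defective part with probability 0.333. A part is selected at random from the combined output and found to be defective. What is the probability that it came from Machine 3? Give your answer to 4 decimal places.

Tabulate prior·likelihood by source: [1] prior 0.25, lik 0.238, product 0.05950; [2] prior 0.33, lik 0.187, product 0.06171; [3] prior 0.42, lik 0.333, product 0.1399.
Normalizing constant = 0.26107; the posterior for Machine 3 is its product over the sum, 0.1399/0.26107 = 0.5357.

Posterior probability ≈ 0.5357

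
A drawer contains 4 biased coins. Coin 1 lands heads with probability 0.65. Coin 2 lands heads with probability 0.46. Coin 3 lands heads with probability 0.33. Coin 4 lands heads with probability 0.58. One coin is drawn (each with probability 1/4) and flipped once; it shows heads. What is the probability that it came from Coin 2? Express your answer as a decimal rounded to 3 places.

Posterior probability ≈ 0.228

P(heads|C1) = 0.65; P(heads|C2) = 0.46; P(heads|C3) = 0.33; P(heads|C4) = 0.58.
Prior × likelihood for each source: 0.25·0.65=0.1625, 0.25·0.46=0.1150, 0.25·0.33=0.08250, 0.25·0.58=0.1450. Summing gives P(heads) = 0.50500.
P(Coin 2 | heads) = 0.1150 / 0.50500 = 0.228.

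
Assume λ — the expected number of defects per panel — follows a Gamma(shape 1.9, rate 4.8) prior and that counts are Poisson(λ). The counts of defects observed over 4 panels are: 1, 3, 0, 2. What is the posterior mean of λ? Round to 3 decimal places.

Posterior mean ≈ 0.898

The Poisson likelihood adds the total count to the shape and the number of exposure periods to the rate. Here ∑xᵢ = 6 and n = 4, so shape 1.9→7.9 and rate 4.8→8.8.
E[λ | data] = 7.9/8.8 = 0.898.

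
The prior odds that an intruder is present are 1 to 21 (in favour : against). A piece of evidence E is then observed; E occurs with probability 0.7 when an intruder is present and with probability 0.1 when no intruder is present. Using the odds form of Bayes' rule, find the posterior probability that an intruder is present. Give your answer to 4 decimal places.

Prior odds = 1/21 = 0.047619.
Likelihood ratio for E = 0.7/0.1 = 7.0000.
Posterior odds = prior odds × LR = 0.33333.
Posterior probability = odds/(1+odds) = 0.33333/1.3333 = 0.2500.

Posterior probability ≈ 0.2500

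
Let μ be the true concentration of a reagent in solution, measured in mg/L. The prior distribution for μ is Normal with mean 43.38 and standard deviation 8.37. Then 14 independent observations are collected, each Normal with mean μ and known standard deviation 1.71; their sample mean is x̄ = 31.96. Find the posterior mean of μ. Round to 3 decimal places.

Posterior mean ≈ 31.994

With known σ, the Normal prior is conjugate. Weight on the data is w = (n/σ²)/(n/σ² + 1/τ₀²) = 4.78780/(4.78780+0.0142741) = 0.99703.
Posterior mean = w·x̄ + (1−w)·μ₀ = 0.99703·31.96 + 0.0029725·43.38 = 31.994.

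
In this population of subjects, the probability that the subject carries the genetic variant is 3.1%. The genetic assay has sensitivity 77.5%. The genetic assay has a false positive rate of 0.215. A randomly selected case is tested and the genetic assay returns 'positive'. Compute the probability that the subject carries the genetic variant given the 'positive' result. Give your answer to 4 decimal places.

Let H be the event that the subject carries the genetic variant. P(H) = 0.031, so P(¬H) = 0.969. With E the 'positive' result, P(E|H) = 0.775 and P(E|¬H) = 0.215.
P(E) = 0.775·0.031 + 0.215·0.969 = 0.024025 + 0.20833 = 0.23236.
By Bayes' theorem, P(H|E) = 0.024025 / 0.23236 = 0.1034.

P(H | E) ≈ 0.1034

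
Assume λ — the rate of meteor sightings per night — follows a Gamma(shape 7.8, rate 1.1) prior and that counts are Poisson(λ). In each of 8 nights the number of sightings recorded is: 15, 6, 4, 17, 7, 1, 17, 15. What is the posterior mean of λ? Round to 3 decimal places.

Total count ∑xᵢ = 82 over n = 8 nights.
Gamma is conjugate to the Poisson likelihood: posterior is Gamma(shape = 7.8+82 = 89.8, rate = 1.1+8 = 9.1).
Posterior mean = shape/rate = 89.8/9.1 = 9.868.

Posterior mean ≈ 9.868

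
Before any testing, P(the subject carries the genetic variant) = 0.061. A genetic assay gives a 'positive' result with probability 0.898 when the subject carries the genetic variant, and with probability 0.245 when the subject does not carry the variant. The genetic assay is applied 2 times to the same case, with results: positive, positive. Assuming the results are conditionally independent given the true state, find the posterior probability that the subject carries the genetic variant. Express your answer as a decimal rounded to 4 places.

With H the event that the subject carries the genetic variant, the joint likelihood of the observed sequence is P(data|H) = 0.898·0.898 = 0.80640 and P(data|¬H) = 0.245·0.245 = 0.060025.
Bayes: P(H|data) = 0.061·0.80640 / (0.061·0.80640 + 0.939·0.060025) = 0.049191/0.10555 = 0.4660.

Posterior P(H) ≈ 0.4660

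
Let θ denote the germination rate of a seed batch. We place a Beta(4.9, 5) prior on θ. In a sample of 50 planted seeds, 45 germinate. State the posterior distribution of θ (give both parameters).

Posterior: Beta(49.9, 10)

Observing 45 successes and 5 failures updates Beta(4.9, 5) by adding the success and failure counts to the two shape parameters: α = 4.9+45 = 49.9, β = 5+5 = 10.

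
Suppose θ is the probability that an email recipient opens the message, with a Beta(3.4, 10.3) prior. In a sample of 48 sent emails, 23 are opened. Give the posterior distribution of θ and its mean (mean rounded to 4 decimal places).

Posterior: Beta(26.4, 35.3); mean ≈ 0.4279

The binomial likelihood is conjugate to the Beta prior: with 23 successes and 25 failures, the posterior is Beta(3.4+23, 10.3+25) = Beta(26.4, 35.3).
E[θ | data] = 26.4/(26.4+35.3) = 0.4279.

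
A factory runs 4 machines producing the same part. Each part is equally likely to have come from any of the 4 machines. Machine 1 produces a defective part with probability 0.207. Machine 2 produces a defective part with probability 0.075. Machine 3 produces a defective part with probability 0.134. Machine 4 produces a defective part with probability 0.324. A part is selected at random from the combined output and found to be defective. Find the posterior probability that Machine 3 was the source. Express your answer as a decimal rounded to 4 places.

Posterior probability ≈ 0.1811

P(defective|M1) = 0.207; P(defective|M2) = 0.075; P(defective|M3) = 0.134; P(defective|M4) = 0.324.
Prior × likelihood for each source: 0.25·0.207=0.05175, 0.25·0.075=0.01875, 0.25·0.134=0.03350, 0.25·0.324=0.08100. Summing gives P(defective) = 0.18500.
P(Machine 3 | defective) = 0.03350 / 0.18500 = 0.1811.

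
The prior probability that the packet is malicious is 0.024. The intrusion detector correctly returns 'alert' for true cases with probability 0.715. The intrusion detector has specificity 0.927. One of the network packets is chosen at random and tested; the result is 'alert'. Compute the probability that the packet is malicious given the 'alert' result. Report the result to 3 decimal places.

Write H for 'the packet is malicious'. Prior odds H:¬H = 0.024/0.976 = 0.024590. For the 'alert' outcome, the likelihood ratio is 0.715/0.073 = 9.7945.
Posterior odds = 0.024590 × 9.7945 = 0.24085, so P(H|E) = 0.24085/(1+0.24085) = 0.194.

P(H | E) ≈ 0.194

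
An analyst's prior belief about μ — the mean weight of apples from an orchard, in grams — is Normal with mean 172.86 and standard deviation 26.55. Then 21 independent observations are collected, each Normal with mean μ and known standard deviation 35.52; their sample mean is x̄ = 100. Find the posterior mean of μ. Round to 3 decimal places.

Posterior mean ≈ 105.722

Prior precision 1/τ₀² = 1/26.55² = 0.00141864; data precision n/σ² = 21/35.52² = 0.0166446.
Posterior precision = 0.00141864 + 0.0166446 = 0.0180632.
Posterior mean = (0.00141864·172.86 + 0.0166446·100) / 0.0180632 = 105.722.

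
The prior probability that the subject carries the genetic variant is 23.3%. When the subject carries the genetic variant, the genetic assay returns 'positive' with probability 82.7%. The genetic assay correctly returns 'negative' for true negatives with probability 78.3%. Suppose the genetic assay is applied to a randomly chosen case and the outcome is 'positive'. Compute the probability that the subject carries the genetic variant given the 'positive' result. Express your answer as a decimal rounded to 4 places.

P(H | E) ≈ 0.5365

Write H for 'the subject carries the genetic variant'. Prior odds H:¬H = 0.233/0.767 = 0.30378. For the 'positive' outcome, the likelihood ratio is 0.827/0.217 = 3.8111.
Posterior odds = 0.30378 × 3.8111 = 1.1577, so P(H|E) = 1.1577/(1+1.1577) = 0.5365.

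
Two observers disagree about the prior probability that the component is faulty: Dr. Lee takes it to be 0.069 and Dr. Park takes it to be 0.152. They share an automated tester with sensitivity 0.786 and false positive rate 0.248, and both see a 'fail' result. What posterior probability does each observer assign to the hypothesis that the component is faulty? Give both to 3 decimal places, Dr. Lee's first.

Dr. Lee: 0.190; Dr. Park: 0.362

P('+'|H) = 0.786, P('+'|¬H) = 0.248.
Dr. Lee: numerator 0.786·0.069 = 0.054234; evidence = 0.054234+0.248·0.931 = 0.28512; posterior = 0.190.
Dr. Park: numerator 0.786·0.152 = 0.11947; evidence = 0.11947+0.248·0.848 = 0.32978; posterior = 0.362.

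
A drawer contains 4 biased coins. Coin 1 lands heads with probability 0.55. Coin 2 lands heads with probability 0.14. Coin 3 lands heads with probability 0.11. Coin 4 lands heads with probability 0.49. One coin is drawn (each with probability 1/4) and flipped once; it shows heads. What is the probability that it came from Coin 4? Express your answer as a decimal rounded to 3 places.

Posterior probability ≈ 0.380

P(heads|C1) = 0.55; P(heads|C2) = 0.14; P(heads|C3) = 0.11; P(heads|C4) = 0.49.
Prior × likelihood for each source: 0.25·0.55=0.1375, 0.25·0.14=0.03500, 0.25·0.11=0.02750, 0.25·0.49=0.1225. Summing gives P(heads) = 0.32250.
P(Coin 4 | heads) = 0.1225 / 0.32250 = 0.380.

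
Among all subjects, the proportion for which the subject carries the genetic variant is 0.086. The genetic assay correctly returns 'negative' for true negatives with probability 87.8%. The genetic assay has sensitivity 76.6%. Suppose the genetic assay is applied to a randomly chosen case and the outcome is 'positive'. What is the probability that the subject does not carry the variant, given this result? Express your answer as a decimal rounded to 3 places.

Let H be the event that the subject carries the genetic variant. P(H) = 0.086, so P(¬H) = 0.914. With E the 'positive' result, P(E|H) = 0.766 and P(E|¬H) = 0.122.
P(E) = 0.766·0.086 + 0.122·0.914 = 0.065876 + 0.11151 = 0.17738.
By Bayes' theorem, P(H|E) = 0.065876 / 0.17738 = 0.371. Hence P(¬H|E) = 1 − 0.371 = 0.629.

P(¬H | E) ≈ 0.629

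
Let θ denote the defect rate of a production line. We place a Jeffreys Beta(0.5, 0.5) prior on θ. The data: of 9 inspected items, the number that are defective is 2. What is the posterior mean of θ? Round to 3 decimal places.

The binomial likelihood is conjugate to the Beta prior: with 2 successes and 7 failures, the posterior is Beta(0.5+2, 0.5+7) = Beta(2.5, 7.5).
Posterior mean = α/(α+β) = 2.5/10 = 0.250.

Posterior mean ≈ 0.250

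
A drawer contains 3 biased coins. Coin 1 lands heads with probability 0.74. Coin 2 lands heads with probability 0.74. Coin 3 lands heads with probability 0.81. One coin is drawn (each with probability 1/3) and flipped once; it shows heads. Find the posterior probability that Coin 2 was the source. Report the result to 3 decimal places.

Posterior probability ≈ 0.323

P(heads|C1) = 0.74; P(heads|C2) = 0.74; P(heads|C3) = 0.81.
Prior × likelihood for each source: 0.333333·0.74=0.2467, 0.333333·0.74=0.2467, 0.333333·0.81=0.2700. Summing gives P(heads) = 0.76333.
P(Coin 2 | heads) = 0.2467 / 0.76333 = 0.323.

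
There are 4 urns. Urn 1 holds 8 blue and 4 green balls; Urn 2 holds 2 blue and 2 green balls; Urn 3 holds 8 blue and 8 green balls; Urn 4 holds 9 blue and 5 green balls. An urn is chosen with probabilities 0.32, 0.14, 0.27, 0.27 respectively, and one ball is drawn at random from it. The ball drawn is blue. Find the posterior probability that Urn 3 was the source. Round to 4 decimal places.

Posterior probability ≈ 0.2281

P(blue|Urn 1) = 0.6667; P(blue|Urn 2) = 0.5; P(blue|Urn 3) = 0.5; P(blue|Urn 4) = 0.6429.
Prior × likelihood for each source: 0.32·0.6667=0.2133, 0.14·0.5=0.07000, 0.27·0.5=0.1350, 0.27·0.6429=0.1736. Summing gives P(blue) = 0.59190.
P(Urn 3 | blue) = 0.1350 / 0.59190 = 0.2281.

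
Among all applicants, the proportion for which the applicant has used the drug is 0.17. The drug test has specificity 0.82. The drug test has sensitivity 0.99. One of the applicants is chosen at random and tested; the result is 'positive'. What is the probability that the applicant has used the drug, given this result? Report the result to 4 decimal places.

P(H | E) ≈ 0.5297

Let H be the event that the applicant has used the drug. P(H) = 0.17, so P(¬H) = 0.83. With E the 'positive' result, P(E|H) = 0.99 and P(E|¬H) = 0.18.
P(E) = 0.99·0.17 + 0.18·0.83 = 0.16830 + 0.14940 = 0.31770.
By Bayes' theorem, P(H|E) = 0.16830 / 0.31770 = 0.5297.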